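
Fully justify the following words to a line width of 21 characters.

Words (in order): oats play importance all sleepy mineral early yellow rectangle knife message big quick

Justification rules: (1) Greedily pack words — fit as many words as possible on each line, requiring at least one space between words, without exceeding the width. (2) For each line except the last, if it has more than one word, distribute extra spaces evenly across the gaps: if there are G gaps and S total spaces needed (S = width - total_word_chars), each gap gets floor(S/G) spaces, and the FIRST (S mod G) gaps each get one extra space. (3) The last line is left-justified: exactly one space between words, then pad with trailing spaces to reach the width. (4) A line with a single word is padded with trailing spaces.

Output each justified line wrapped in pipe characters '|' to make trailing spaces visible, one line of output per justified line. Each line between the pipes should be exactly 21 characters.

Line 1: ['oats', 'play', 'importance'] (min_width=20, slack=1)
Line 2: ['all', 'sleepy', 'mineral'] (min_width=18, slack=3)
Line 3: ['early', 'yellow'] (min_width=12, slack=9)
Line 4: ['rectangle', 'knife'] (min_width=15, slack=6)
Line 5: ['message', 'big', 'quick'] (min_width=17, slack=4)

Answer: |oats  play importance|
|all   sleepy  mineral|
|early          yellow|
|rectangle       knife|
|message big quick    |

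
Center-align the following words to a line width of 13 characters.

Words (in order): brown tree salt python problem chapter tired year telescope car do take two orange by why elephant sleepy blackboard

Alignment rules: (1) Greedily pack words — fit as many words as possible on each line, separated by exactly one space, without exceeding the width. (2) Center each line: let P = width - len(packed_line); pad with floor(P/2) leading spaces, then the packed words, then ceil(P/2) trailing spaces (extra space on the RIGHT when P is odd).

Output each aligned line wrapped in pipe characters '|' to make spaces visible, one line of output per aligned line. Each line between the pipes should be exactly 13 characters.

Answer: | brown tree  |
| salt python |
|   problem   |
|chapter tired|
|    year     |
|telescope car|
| do take two |
|orange by why|
|  elephant   |
|   sleepy    |
| blackboard  |

Derivation:
Line 1: ['brown', 'tree'] (min_width=10, slack=3)
Line 2: ['salt', 'python'] (min_width=11, slack=2)
Line 3: ['problem'] (min_width=7, slack=6)
Line 4: ['chapter', 'tired'] (min_width=13, slack=0)
Line 5: ['year'] (min_width=4, slack=9)
Line 6: ['telescope', 'car'] (min_width=13, slack=0)
Line 7: ['do', 'take', 'two'] (min_width=11, slack=2)
Line 8: ['orange', 'by', 'why'] (min_width=13, slack=0)
Line 9: ['elephant'] (min_width=8, slack=5)
Line 10: ['sleepy'] (min_width=6, slack=7)
Line 11: ['blackboard'] (min_width=10, slack=3)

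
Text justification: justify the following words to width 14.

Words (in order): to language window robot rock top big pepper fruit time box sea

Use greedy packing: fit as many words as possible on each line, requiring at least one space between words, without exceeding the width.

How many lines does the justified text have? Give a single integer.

Answer: 5

Derivation:
Line 1: ['to', 'language'] (min_width=11, slack=3)
Line 2: ['window', 'robot'] (min_width=12, slack=2)
Line 3: ['rock', 'top', 'big'] (min_width=12, slack=2)
Line 4: ['pepper', 'fruit'] (min_width=12, slack=2)
Line 5: ['time', 'box', 'sea'] (min_width=12, slack=2)
Total lines: 5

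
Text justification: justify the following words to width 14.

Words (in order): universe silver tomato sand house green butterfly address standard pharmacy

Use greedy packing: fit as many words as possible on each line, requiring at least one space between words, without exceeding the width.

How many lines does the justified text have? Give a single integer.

Answer: 8

Derivation:
Line 1: ['universe'] (min_width=8, slack=6)
Line 2: ['silver', 'tomato'] (min_width=13, slack=1)
Line 3: ['sand', 'house'] (min_width=10, slack=4)
Line 4: ['green'] (min_width=5, slack=9)
Line 5: ['butterfly'] (min_width=9, slack=5)
Line 6: ['address'] (min_width=7, slack=7)
Line 7: ['standard'] (min_width=8, slack=6)
Line 8: ['pharmacy'] (min_width=8, slack=6)
Total lines: 8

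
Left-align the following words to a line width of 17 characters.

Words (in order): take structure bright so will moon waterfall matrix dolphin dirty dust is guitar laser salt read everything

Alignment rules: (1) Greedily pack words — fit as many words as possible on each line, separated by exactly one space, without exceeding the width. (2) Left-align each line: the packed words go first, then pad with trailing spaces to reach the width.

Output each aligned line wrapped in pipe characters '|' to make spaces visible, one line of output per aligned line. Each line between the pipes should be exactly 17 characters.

Line 1: ['take', 'structure'] (min_width=14, slack=3)
Line 2: ['bright', 'so', 'will'] (min_width=14, slack=3)
Line 3: ['moon', 'waterfall'] (min_width=14, slack=3)
Line 4: ['matrix', 'dolphin'] (min_width=14, slack=3)
Line 5: ['dirty', 'dust', 'is'] (min_width=13, slack=4)
Line 6: ['guitar', 'laser', 'salt'] (min_width=17, slack=0)
Line 7: ['read', 'everything'] (min_width=15, slack=2)

Answer: |take structure   |
|bright so will   |
|moon waterfall   |
|matrix dolphin   |
|dirty dust is    |
|guitar laser salt|
|read everything  |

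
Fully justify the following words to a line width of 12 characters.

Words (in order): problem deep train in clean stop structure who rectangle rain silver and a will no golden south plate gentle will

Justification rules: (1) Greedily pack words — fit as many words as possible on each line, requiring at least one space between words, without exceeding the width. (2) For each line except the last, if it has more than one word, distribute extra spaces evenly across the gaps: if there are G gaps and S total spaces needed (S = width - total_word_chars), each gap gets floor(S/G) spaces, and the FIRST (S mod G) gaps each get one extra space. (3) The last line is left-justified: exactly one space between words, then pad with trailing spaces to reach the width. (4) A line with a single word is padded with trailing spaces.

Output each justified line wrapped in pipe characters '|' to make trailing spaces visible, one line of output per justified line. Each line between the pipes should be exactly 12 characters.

Line 1: ['problem', 'deep'] (min_width=12, slack=0)
Line 2: ['train', 'in'] (min_width=8, slack=4)
Line 3: ['clean', 'stop'] (min_width=10, slack=2)
Line 4: ['structure'] (min_width=9, slack=3)
Line 5: ['who'] (min_width=3, slack=9)
Line 6: ['rectangle'] (min_width=9, slack=3)
Line 7: ['rain', 'silver'] (min_width=11, slack=1)
Line 8: ['and', 'a', 'will'] (min_width=10, slack=2)
Line 9: ['no', 'golden'] (min_width=9, slack=3)
Line 10: ['south', 'plate'] (min_width=11, slack=1)
Line 11: ['gentle', 'will'] (min_width=11, slack=1)

Answer: |problem deep|
|train     in|
|clean   stop|
|structure   |
|who         |
|rectangle   |
|rain  silver|
|and  a  will|
|no    golden|
|south  plate|
|gentle will |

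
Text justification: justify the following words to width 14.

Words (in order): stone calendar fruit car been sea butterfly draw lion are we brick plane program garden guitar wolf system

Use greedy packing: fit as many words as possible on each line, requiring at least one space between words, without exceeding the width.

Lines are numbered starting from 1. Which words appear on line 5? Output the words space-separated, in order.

Answer: we brick plane

Derivation:
Line 1: ['stone', 'calendar'] (min_width=14, slack=0)
Line 2: ['fruit', 'car', 'been'] (min_width=14, slack=0)
Line 3: ['sea', 'butterfly'] (min_width=13, slack=1)
Line 4: ['draw', 'lion', 'are'] (min_width=13, slack=1)
Line 5: ['we', 'brick', 'plane'] (min_width=14, slack=0)
Line 6: ['program', 'garden'] (min_width=14, slack=0)
Line 7: ['guitar', 'wolf'] (min_width=11, slack=3)
Line 8: ['system'] (min_width=6, slack=8)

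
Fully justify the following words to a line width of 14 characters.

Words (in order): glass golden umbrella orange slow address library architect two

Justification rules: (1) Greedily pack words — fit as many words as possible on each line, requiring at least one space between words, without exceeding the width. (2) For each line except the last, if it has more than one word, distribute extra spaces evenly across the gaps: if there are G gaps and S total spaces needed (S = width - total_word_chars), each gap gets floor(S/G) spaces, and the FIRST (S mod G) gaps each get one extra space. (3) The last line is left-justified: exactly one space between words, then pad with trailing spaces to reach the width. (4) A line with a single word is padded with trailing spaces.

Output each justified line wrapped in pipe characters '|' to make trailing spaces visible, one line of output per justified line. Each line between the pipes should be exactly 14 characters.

Answer: |glass   golden|
|umbrella      |
|orange    slow|
|address       |
|library       |
|architect two |

Derivation:
Line 1: ['glass', 'golden'] (min_width=12, slack=2)
Line 2: ['umbrella'] (min_width=8, slack=6)
Line 3: ['orange', 'slow'] (min_width=11, slack=3)
Line 4: ['address'] (min_width=7, slack=7)
Line 5: ['library'] (min_width=7, slack=7)
Line 6: ['architect', 'two'] (min_width=13, slack=1)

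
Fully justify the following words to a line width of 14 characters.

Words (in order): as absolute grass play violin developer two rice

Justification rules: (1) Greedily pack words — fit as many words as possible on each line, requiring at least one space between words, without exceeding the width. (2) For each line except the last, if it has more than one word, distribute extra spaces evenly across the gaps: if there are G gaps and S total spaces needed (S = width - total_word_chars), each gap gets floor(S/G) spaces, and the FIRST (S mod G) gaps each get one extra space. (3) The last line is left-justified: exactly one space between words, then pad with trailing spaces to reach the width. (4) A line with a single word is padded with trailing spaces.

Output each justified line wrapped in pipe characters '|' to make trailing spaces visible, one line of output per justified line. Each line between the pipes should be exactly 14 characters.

Line 1: ['as', 'absolute'] (min_width=11, slack=3)
Line 2: ['grass', 'play'] (min_width=10, slack=4)
Line 3: ['violin'] (min_width=6, slack=8)
Line 4: ['developer', 'two'] (min_width=13, slack=1)
Line 5: ['rice'] (min_width=4, slack=10)

Answer: |as    absolute|
|grass     play|
|violin        |
|developer  two|
|rice          |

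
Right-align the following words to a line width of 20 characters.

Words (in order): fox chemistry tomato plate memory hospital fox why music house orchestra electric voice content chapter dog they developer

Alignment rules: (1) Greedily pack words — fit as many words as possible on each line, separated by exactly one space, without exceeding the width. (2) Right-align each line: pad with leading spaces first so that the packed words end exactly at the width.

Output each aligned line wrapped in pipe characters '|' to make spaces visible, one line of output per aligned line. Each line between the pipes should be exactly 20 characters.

Answer: |fox chemistry tomato|
|        plate memory|
|    hospital fox why|
|         music house|
|  orchestra electric|
|       voice content|
|    chapter dog they|
|           developer|

Derivation:
Line 1: ['fox', 'chemistry', 'tomato'] (min_width=20, slack=0)
Line 2: ['plate', 'memory'] (min_width=12, slack=8)
Line 3: ['hospital', 'fox', 'why'] (min_width=16, slack=4)
Line 4: ['music', 'house'] (min_width=11, slack=9)
Line 5: ['orchestra', 'electric'] (min_width=18, slack=2)
Line 6: ['voice', 'content'] (min_width=13, slack=7)
Line 7: ['chapter', 'dog', 'they'] (min_width=16, slack=4)
Line 8: ['developer'] (min_width=9, slack=11)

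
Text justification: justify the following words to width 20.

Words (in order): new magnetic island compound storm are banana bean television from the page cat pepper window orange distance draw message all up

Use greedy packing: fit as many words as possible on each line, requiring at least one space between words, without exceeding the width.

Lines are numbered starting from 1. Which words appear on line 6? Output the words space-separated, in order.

Answer: window orange

Derivation:
Line 1: ['new', 'magnetic', 'island'] (min_width=19, slack=1)
Line 2: ['compound', 'storm', 'are'] (min_width=18, slack=2)
Line 3: ['banana', 'bean'] (min_width=11, slack=9)
Line 4: ['television', 'from', 'the'] (min_width=19, slack=1)
Line 5: ['page', 'cat', 'pepper'] (min_width=15, slack=5)
Line 6: ['window', 'orange'] (min_width=13, slack=7)
Line 7: ['distance', 'draw'] (min_width=13, slack=7)
Line 8: ['message', 'all', 'up'] (min_width=14, slack=6)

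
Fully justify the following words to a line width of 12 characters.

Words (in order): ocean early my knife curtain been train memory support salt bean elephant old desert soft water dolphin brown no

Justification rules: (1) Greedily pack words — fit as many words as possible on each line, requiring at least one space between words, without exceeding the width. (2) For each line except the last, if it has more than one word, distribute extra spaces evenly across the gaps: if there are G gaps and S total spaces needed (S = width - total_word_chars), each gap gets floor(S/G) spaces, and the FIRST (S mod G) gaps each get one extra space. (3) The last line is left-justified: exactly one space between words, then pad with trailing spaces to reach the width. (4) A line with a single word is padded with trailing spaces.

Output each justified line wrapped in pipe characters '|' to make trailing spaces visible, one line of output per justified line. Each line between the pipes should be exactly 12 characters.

Answer: |ocean  early|
|my     knife|
|curtain been|
|train memory|
|support salt|
|bean        |
|elephant old|
|desert  soft|
|water       |
|dolphin     |
|brown no    |

Derivation:
Line 1: ['ocean', 'early'] (min_width=11, slack=1)
Line 2: ['my', 'knife'] (min_width=8, slack=4)
Line 3: ['curtain', 'been'] (min_width=12, slack=0)
Line 4: ['train', 'memory'] (min_width=12, slack=0)
Line 5: ['support', 'salt'] (min_width=12, slack=0)
Line 6: ['bean'] (min_width=4, slack=8)
Line 7: ['elephant', 'old'] (min_width=12, slack=0)
Line 8: ['desert', 'soft'] (min_width=11, slack=1)
Line 9: ['water'] (min_width=5, slack=7)
Line 10: ['dolphin'] (min_width=7, slack=5)
Line 11: ['brown', 'no'] (min_width=8, slack=4)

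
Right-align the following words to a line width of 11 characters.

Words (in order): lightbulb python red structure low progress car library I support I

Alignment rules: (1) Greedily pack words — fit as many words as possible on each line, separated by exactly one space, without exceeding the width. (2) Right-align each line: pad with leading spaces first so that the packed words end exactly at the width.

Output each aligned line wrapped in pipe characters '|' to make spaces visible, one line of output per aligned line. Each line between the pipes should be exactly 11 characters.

Answer: |  lightbulb|
| python red|
|  structure|
|        low|
|   progress|
|car library|
|I support I|

Derivation:
Line 1: ['lightbulb'] (min_width=9, slack=2)
Line 2: ['python', 'red'] (min_width=10, slack=1)
Line 3: ['structure'] (min_width=9, slack=2)
Line 4: ['low'] (min_width=3, slack=8)
Line 5: ['progress'] (min_width=8, slack=3)
Line 6: ['car', 'library'] (min_width=11, slack=0)
Line 7: ['I', 'support', 'I'] (min_width=11, slack=0)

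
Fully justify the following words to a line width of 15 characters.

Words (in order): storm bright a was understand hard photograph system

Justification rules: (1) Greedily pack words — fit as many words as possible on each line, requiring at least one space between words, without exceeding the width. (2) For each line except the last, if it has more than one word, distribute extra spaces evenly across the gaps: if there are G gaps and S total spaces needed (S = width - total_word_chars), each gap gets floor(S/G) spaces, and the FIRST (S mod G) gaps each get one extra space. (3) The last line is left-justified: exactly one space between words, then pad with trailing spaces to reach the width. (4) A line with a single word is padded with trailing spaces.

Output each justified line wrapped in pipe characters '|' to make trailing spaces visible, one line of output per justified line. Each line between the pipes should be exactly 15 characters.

Line 1: ['storm', 'bright', 'a'] (min_width=14, slack=1)
Line 2: ['was', 'understand'] (min_width=14, slack=1)
Line 3: ['hard', 'photograph'] (min_width=15, slack=0)
Line 4: ['system'] (min_width=6, slack=9)

Answer: |storm  bright a|
|was  understand|
|hard photograph|
|system         |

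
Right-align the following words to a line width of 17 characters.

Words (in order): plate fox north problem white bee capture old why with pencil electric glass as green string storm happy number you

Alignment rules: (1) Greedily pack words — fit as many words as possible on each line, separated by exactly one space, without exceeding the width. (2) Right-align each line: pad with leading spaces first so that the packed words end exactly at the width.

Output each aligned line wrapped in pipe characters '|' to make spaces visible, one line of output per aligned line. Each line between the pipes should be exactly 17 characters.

Line 1: ['plate', 'fox', 'north'] (min_width=15, slack=2)
Line 2: ['problem', 'white', 'bee'] (min_width=17, slack=0)
Line 3: ['capture', 'old', 'why'] (min_width=15, slack=2)
Line 4: ['with', 'pencil'] (min_width=11, slack=6)
Line 5: ['electric', 'glass', 'as'] (min_width=17, slack=0)
Line 6: ['green', 'string'] (min_width=12, slack=5)
Line 7: ['storm', 'happy'] (min_width=11, slack=6)
Line 8: ['number', 'you'] (min_width=10, slack=7)

Answer: |  plate fox north|
|problem white bee|
|  capture old why|
|      with pencil|
|electric glass as|
|     green string|
|      storm happy|
|       number you|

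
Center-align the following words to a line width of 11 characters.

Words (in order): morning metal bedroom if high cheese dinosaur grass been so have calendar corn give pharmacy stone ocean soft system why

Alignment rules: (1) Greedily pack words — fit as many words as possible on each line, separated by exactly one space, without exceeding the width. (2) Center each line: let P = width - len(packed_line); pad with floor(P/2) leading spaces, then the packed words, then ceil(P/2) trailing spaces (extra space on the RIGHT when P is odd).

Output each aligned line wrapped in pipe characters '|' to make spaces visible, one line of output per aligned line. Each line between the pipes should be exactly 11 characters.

Answer: |  morning  |
|   metal   |
|bedroom if |
|high cheese|
| dinosaur  |
|grass been |
|  so have  |
| calendar  |
| corn give |
| pharmacy  |
|stone ocean|
|soft system|
|    why    |

Derivation:
Line 1: ['morning'] (min_width=7, slack=4)
Line 2: ['metal'] (min_width=5, slack=6)
Line 3: ['bedroom', 'if'] (min_width=10, slack=1)
Line 4: ['high', 'cheese'] (min_width=11, slack=0)
Line 5: ['dinosaur'] (min_width=8, slack=3)
Line 6: ['grass', 'been'] (min_width=10, slack=1)
Line 7: ['so', 'have'] (min_width=7, slack=4)
Line 8: ['calendar'] (min_width=8, slack=3)
Line 9: ['corn', 'give'] (min_width=9, slack=2)
Line 10: ['pharmacy'] (min_width=8, slack=3)
Line 11: ['stone', 'ocean'] (min_width=11, slack=0)
Line 12: ['soft', 'system'] (min_width=11, slack=0)
Line 13: ['why'] (min_width=3, slack=8)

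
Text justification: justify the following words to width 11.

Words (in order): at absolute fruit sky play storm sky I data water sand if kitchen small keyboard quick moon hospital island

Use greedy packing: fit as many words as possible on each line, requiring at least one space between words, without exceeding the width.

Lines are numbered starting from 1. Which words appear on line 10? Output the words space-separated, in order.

Answer: hospital

Derivation:
Line 1: ['at', 'absolute'] (min_width=11, slack=0)
Line 2: ['fruit', 'sky'] (min_width=9, slack=2)
Line 3: ['play', 'storm'] (min_width=10, slack=1)
Line 4: ['sky', 'I', 'data'] (min_width=10, slack=1)
Line 5: ['water', 'sand'] (min_width=10, slack=1)
Line 6: ['if', 'kitchen'] (min_width=10, slack=1)
Line 7: ['small'] (min_width=5, slack=6)
Line 8: ['keyboard'] (min_width=8, slack=3)
Line 9: ['quick', 'moon'] (min_width=10, slack=1)
Line 10: ['hospital'] (min_width=8, slack=3)
Line 11: ['island'] (min_width=6, slack=5)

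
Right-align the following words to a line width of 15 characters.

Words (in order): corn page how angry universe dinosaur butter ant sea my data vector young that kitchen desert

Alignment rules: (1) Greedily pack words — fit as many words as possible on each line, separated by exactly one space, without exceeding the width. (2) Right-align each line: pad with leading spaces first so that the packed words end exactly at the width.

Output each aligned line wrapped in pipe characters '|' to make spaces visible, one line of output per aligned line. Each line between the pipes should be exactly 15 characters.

Answer: |  corn page how|
| angry universe|
|dinosaur butter|
|ant sea my data|
|   vector young|
|   that kitchen|
|         desert|

Derivation:
Line 1: ['corn', 'page', 'how'] (min_width=13, slack=2)
Line 2: ['angry', 'universe'] (min_width=14, slack=1)
Line 3: ['dinosaur', 'butter'] (min_width=15, slack=0)
Line 4: ['ant', 'sea', 'my', 'data'] (min_width=15, slack=0)
Line 5: ['vector', 'young'] (min_width=12, slack=3)
Line 6: ['that', 'kitchen'] (min_width=12, slack=3)
Line 7: ['desert'] (min_width=6, slack=9)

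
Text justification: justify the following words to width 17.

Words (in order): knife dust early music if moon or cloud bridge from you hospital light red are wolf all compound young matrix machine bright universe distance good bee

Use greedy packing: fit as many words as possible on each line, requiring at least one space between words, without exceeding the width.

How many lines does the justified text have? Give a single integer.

Answer: 10

Derivation:
Line 1: ['knife', 'dust', 'early'] (min_width=16, slack=1)
Line 2: ['music', 'if', 'moon', 'or'] (min_width=16, slack=1)
Line 3: ['cloud', 'bridge', 'from'] (min_width=17, slack=0)
Line 4: ['you', 'hospital'] (min_width=12, slack=5)
Line 5: ['light', 'red', 'are'] (min_width=13, slack=4)
Line 6: ['wolf', 'all', 'compound'] (min_width=17, slack=0)
Line 7: ['young', 'matrix'] (min_width=12, slack=5)
Line 8: ['machine', 'bright'] (min_width=14, slack=3)
Line 9: ['universe', 'distance'] (min_width=17, slack=0)
Line 10: ['good', 'bee'] (min_width=8, slack=9)
Total lines: 10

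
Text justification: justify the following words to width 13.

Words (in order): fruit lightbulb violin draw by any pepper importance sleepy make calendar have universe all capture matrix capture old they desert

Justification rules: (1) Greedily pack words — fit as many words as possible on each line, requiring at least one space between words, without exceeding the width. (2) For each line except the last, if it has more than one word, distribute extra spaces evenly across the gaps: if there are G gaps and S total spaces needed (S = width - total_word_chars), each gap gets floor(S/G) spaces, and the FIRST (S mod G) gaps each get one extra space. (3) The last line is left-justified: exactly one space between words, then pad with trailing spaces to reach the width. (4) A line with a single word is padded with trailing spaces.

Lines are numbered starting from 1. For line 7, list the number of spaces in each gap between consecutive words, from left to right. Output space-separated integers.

Line 1: ['fruit'] (min_width=5, slack=8)
Line 2: ['lightbulb'] (min_width=9, slack=4)
Line 3: ['violin', 'draw'] (min_width=11, slack=2)
Line 4: ['by', 'any', 'pepper'] (min_width=13, slack=0)
Line 5: ['importance'] (min_width=10, slack=3)
Line 6: ['sleepy', 'make'] (min_width=11, slack=2)
Line 7: ['calendar', 'have'] (min_width=13, slack=0)
Line 8: ['universe', 'all'] (min_width=12, slack=1)
Line 9: ['capture'] (min_width=7, slack=6)
Line 10: ['matrix'] (min_width=6, slack=7)
Line 11: ['capture', 'old'] (min_width=11, slack=2)
Line 12: ['they', 'desert'] (min_width=11, slack=2)

Answer: 1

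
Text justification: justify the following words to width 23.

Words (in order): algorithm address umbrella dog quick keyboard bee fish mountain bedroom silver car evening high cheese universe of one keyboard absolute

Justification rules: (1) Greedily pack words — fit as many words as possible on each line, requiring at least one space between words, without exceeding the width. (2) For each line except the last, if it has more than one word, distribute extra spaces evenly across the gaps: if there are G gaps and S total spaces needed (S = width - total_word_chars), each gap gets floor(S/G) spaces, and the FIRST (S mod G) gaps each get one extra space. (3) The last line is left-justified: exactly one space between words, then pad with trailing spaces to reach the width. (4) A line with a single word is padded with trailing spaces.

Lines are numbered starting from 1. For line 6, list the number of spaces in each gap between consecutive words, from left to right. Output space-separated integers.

Answer: 5 5

Derivation:
Line 1: ['algorithm', 'address'] (min_width=17, slack=6)
Line 2: ['umbrella', 'dog', 'quick'] (min_width=18, slack=5)
Line 3: ['keyboard', 'bee', 'fish'] (min_width=17, slack=6)
Line 4: ['mountain', 'bedroom', 'silver'] (min_width=23, slack=0)
Line 5: ['car', 'evening', 'high', 'cheese'] (min_width=23, slack=0)
Line 6: ['universe', 'of', 'one'] (min_width=15, slack=8)
Line 7: ['keyboard', 'absolute'] (min_width=17, slack=6)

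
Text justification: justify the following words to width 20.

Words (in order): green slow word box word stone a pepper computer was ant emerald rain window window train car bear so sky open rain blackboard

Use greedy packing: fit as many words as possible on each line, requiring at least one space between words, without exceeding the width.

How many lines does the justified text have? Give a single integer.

Line 1: ['green', 'slow', 'word', 'box'] (min_width=19, slack=1)
Line 2: ['word', 'stone', 'a', 'pepper'] (min_width=19, slack=1)
Line 3: ['computer', 'was', 'ant'] (min_width=16, slack=4)
Line 4: ['emerald', 'rain', 'window'] (min_width=19, slack=1)
Line 5: ['window', 'train', 'car'] (min_width=16, slack=4)
Line 6: ['bear', 'so', 'sky', 'open'] (min_width=16, slack=4)
Line 7: ['rain', 'blackboard'] (min_width=15, slack=5)
Total lines: 7

Answer: 7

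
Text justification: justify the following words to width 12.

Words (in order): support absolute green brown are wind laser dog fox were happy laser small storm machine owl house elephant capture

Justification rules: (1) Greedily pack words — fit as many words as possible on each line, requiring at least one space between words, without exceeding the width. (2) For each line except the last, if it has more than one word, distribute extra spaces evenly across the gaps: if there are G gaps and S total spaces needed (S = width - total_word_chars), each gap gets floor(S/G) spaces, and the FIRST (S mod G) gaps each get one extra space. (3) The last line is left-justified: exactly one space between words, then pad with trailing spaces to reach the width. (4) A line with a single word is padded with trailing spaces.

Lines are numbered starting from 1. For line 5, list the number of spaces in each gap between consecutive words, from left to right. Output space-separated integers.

Line 1: ['support'] (min_width=7, slack=5)
Line 2: ['absolute'] (min_width=8, slack=4)
Line 3: ['green', 'brown'] (min_width=11, slack=1)
Line 4: ['are', 'wind'] (min_width=8, slack=4)
Line 5: ['laser', 'dog'] (min_width=9, slack=3)
Line 6: ['fox', 'were'] (min_width=8, slack=4)
Line 7: ['happy', 'laser'] (min_width=11, slack=1)
Line 8: ['small', 'storm'] (min_width=11, slack=1)
Line 9: ['machine', 'owl'] (min_width=11, slack=1)
Line 10: ['house'] (min_width=5, slack=7)
Line 11: ['elephant'] (min_width=8, slack=4)
Line 12: ['capture'] (min_width=7, slack=5)

Answer: 4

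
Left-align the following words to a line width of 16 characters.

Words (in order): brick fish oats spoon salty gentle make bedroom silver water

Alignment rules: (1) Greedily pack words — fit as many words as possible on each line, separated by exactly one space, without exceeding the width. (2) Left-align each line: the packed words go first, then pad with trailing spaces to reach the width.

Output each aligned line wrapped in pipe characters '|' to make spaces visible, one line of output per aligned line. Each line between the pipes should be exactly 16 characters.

Answer: |brick fish oats |
|spoon salty     |
|gentle make     |
|bedroom silver  |
|water           |

Derivation:
Line 1: ['brick', 'fish', 'oats'] (min_width=15, slack=1)
Line 2: ['spoon', 'salty'] (min_width=11, slack=5)
Line 3: ['gentle', 'make'] (min_width=11, slack=5)
Line 4: ['bedroom', 'silver'] (min_width=14, slack=2)
Line 5: ['water'] (min_width=5, slack=11)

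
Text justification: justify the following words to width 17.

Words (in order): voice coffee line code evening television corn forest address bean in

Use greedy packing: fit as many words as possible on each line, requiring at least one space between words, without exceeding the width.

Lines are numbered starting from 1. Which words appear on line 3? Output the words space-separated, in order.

Line 1: ['voice', 'coffee', 'line'] (min_width=17, slack=0)
Line 2: ['code', 'evening'] (min_width=12, slack=5)
Line 3: ['television', 'corn'] (min_width=15, slack=2)
Line 4: ['forest', 'address'] (min_width=14, slack=3)
Line 5: ['bean', 'in'] (min_width=7, slack=10)

Answer: television corn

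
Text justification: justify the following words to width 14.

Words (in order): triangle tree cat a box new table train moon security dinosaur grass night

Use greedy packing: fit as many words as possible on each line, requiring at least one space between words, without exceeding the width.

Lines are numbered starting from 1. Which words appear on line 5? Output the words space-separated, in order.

Line 1: ['triangle', 'tree'] (min_width=13, slack=1)
Line 2: ['cat', 'a', 'box', 'new'] (min_width=13, slack=1)
Line 3: ['table', 'train'] (min_width=11, slack=3)
Line 4: ['moon', 'security'] (min_width=13, slack=1)
Line 5: ['dinosaur', 'grass'] (min_width=14, slack=0)
Line 6: ['night'] (min_width=5, slack=9)

Answer: dinosaur grass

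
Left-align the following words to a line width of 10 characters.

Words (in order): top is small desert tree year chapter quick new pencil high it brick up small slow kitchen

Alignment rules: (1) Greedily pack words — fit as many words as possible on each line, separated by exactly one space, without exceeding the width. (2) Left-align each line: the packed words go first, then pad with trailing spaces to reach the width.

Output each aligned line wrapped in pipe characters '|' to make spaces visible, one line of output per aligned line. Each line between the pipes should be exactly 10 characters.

Answer: |top is    |
|small     |
|desert    |
|tree year |
|chapter   |
|quick new |
|pencil    |
|high it   |
|brick up  |
|small slow|
|kitchen   |

Derivation:
Line 1: ['top', 'is'] (min_width=6, slack=4)
Line 2: ['small'] (min_width=5, slack=5)
Line 3: ['desert'] (min_width=6, slack=4)
Line 4: ['tree', 'year'] (min_width=9, slack=1)
Line 5: ['chapter'] (min_width=7, slack=3)
Line 6: ['quick', 'new'] (min_width=9, slack=1)
Line 7: ['pencil'] (min_width=6, slack=4)
Line 8: ['high', 'it'] (min_width=7, slack=3)
Line 9: ['brick', 'up'] (min_width=8, slack=2)
Line 10: ['small', 'slow'] (min_width=10, slack=0)
Line 11: ['kitchen'] (min_width=7, slack=3)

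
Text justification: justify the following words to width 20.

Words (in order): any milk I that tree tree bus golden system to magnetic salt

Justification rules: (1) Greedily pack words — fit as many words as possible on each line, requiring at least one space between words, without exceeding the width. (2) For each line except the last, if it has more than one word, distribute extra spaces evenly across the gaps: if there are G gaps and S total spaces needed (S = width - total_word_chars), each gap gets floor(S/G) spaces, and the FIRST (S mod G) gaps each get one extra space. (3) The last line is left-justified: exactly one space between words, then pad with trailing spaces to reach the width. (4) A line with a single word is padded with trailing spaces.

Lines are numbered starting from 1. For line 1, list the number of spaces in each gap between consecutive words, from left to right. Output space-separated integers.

Answer: 1 1 1 1

Derivation:
Line 1: ['any', 'milk', 'I', 'that', 'tree'] (min_width=20, slack=0)
Line 2: ['tree', 'bus', 'golden'] (min_width=15, slack=5)
Line 3: ['system', 'to', 'magnetic'] (min_width=18, slack=2)
Line 4: ['salt'] (min_width=4, slack=16)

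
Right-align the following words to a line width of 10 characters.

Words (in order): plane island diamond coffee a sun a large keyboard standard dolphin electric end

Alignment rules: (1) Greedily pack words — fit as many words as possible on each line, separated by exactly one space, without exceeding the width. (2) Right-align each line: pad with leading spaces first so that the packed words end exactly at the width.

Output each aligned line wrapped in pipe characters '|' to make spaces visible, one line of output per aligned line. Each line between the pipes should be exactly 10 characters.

Answer: |     plane|
|    island|
|   diamond|
|  coffee a|
|     sun a|
|     large|
|  keyboard|
|  standard|
|   dolphin|
|  electric|
|       end|

Derivation:
Line 1: ['plane'] (min_width=5, slack=5)
Line 2: ['island'] (min_width=6, slack=4)
Line 3: ['diamond'] (min_width=7, slack=3)
Line 4: ['coffee', 'a'] (min_width=8, slack=2)
Line 5: ['sun', 'a'] (min_width=5, slack=5)
Line 6: ['large'] (min_width=5, slack=5)
Line 7: ['keyboard'] (min_width=8, slack=2)
Line 8: ['standard'] (min_width=8, slack=2)
Line 9: ['dolphin'] (min_width=7, slack=3)
Line 10: ['electric'] (min_width=8, slack=2)
Line 11: ['end'] (min_width=3, slack=7)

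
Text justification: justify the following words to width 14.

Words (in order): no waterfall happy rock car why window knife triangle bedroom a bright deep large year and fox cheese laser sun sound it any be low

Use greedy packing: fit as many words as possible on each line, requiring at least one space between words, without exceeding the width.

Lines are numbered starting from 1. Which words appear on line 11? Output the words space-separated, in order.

Line 1: ['no', 'waterfall'] (min_width=12, slack=2)
Line 2: ['happy', 'rock', 'car'] (min_width=14, slack=0)
Line 3: ['why', 'window'] (min_width=10, slack=4)
Line 4: ['knife', 'triangle'] (min_width=14, slack=0)
Line 5: ['bedroom', 'a'] (min_width=9, slack=5)
Line 6: ['bright', 'deep'] (min_width=11, slack=3)
Line 7: ['large', 'year', 'and'] (min_width=14, slack=0)
Line 8: ['fox', 'cheese'] (min_width=10, slack=4)
Line 9: ['laser', 'sun'] (min_width=9, slack=5)
Line 10: ['sound', 'it', 'any'] (min_width=12, slack=2)
Line 11: ['be', 'low'] (min_width=6, slack=8)

Answer: be low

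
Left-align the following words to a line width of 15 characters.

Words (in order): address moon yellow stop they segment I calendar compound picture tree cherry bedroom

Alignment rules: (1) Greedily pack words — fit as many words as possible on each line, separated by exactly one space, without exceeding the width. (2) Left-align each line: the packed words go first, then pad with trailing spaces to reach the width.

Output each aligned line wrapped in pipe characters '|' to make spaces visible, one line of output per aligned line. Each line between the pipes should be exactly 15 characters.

Answer: |address moon   |
|yellow stop    |
|they segment I |
|calendar       |
|compound       |
|picture tree   |
|cherry bedroom |

Derivation:
Line 1: ['address', 'moon'] (min_width=12, slack=3)
Line 2: ['yellow', 'stop'] (min_width=11, slack=4)
Line 3: ['they', 'segment', 'I'] (min_width=14, slack=1)
Line 4: ['calendar'] (min_width=8, slack=7)
Line 5: ['compound'] (min_width=8, slack=7)
Line 6: ['picture', 'tree'] (min_width=12, slack=3)
Line 7: ['cherry', 'bedroom'] (min_width=14, slack=1)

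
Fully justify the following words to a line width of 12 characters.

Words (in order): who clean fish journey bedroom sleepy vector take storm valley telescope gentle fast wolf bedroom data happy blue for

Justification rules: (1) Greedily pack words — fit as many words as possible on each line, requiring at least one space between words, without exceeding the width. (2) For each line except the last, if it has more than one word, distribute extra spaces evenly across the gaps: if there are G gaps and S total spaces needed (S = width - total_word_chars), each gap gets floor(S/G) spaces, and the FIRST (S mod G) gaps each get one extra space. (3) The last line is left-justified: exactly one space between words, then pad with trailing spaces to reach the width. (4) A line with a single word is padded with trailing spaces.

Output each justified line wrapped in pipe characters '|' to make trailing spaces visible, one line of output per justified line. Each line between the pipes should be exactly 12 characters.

Line 1: ['who', 'clean'] (min_width=9, slack=3)
Line 2: ['fish', 'journey'] (min_width=12, slack=0)
Line 3: ['bedroom'] (min_width=7, slack=5)
Line 4: ['sleepy'] (min_width=6, slack=6)
Line 5: ['vector', 'take'] (min_width=11, slack=1)
Line 6: ['storm', 'valley'] (min_width=12, slack=0)
Line 7: ['telescope'] (min_width=9, slack=3)
Line 8: ['gentle', 'fast'] (min_width=11, slack=1)
Line 9: ['wolf', 'bedroom'] (min_width=12, slack=0)
Line 10: ['data', 'happy'] (min_width=10, slack=2)
Line 11: ['blue', 'for'] (min_width=8, slack=4)

Answer: |who    clean|
|fish journey|
|bedroom     |
|sleepy      |
|vector  take|
|storm valley|
|telescope   |
|gentle  fast|
|wolf bedroom|
|data   happy|
|blue for    |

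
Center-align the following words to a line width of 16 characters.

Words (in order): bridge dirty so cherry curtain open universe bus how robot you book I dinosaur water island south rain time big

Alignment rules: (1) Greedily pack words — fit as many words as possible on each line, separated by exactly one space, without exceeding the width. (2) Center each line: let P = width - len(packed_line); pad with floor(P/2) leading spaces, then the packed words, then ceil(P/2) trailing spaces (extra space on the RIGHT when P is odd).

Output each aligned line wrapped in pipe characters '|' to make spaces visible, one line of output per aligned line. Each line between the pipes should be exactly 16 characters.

Answer: |bridge dirty so |
| cherry curtain |
| open universe  |
| bus how robot  |
|   you book I   |
| dinosaur water |
|  island south  |
| rain time big  |

Derivation:
Line 1: ['bridge', 'dirty', 'so'] (min_width=15, slack=1)
Line 2: ['cherry', 'curtain'] (min_width=14, slack=2)
Line 3: ['open', 'universe'] (min_width=13, slack=3)
Line 4: ['bus', 'how', 'robot'] (min_width=13, slack=3)
Line 5: ['you', 'book', 'I'] (min_width=10, slack=6)
Line 6: ['dinosaur', 'water'] (min_width=14, slack=2)
Line 7: ['island', 'south'] (min_width=12, slack=4)
Line 8: ['rain', 'time', 'big'] (min_width=13, slack=3)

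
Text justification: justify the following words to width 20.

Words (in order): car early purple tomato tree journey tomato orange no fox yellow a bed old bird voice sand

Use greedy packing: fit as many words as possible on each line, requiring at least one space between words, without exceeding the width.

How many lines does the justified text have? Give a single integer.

Answer: 5

Derivation:
Line 1: ['car', 'early', 'purple'] (min_width=16, slack=4)
Line 2: ['tomato', 'tree', 'journey'] (min_width=19, slack=1)
Line 3: ['tomato', 'orange', 'no', 'fox'] (min_width=20, slack=0)
Line 4: ['yellow', 'a', 'bed', 'old'] (min_width=16, slack=4)
Line 5: ['bird', 'voice', 'sand'] (min_width=15, slack=5)
Total lines: 5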